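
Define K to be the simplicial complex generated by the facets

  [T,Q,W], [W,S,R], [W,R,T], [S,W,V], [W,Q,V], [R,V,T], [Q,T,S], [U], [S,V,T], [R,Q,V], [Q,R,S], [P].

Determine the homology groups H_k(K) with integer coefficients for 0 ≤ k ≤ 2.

H_0 = Z^3,  H_1 = Z/2Z,  H_2 = 0.

We work with the vertex ordering P < Q < R < S < T < U < V < W. The simplices of K, each written with vertices in increasing order, are:

  0-simplices (8): P, Q, R, S, T, U, V, W
  1-simplices (15): QR, QS, QT, QV, QW, RS, RT, RV, RW, ST, SV, SW, TV, TW, VW
  2-simplices (10): QRS, QRV, QST, QTW, QVW, RSW, RTV, RTW, STV, SVW

Hence C_0 ≅ Z^8, C_1 ≅ Z^15, C_2 ≅ Z^10.

The boundary map ∂_1: C_1 → C_0 sends each edge [p,q] (with p < q) to q − p. For instance
  ∂RT = T − R.
This gives a 8×15 integer matrix of rank 5; reducing to Smith normal form yields diagonal entries (1,1,1,1,1).

The boundary map ∂_2: C_2 → C_1 acts by ∂[p,q,r] = [q,r] − [p,r] + [p,q]. For instance
  ∂RSW = SW − RW + RS,
  ∂QST = ST − QT + QS.
The 15×10 boundary matrix has rank 10 and Smith normal form diag(1,1,1,1,1,1,1,1,1,2).

Now H_k = ker ∂_k / im ∂_{k+1}, so:

  H_0: rank C_0 − rank ∂_1 = 8 − 5 = 3, and the invariant factors of ∂_1 are all 1, so H_0 = Z^3.
  H_1: rank ker ∂_1 − rank ∂_2 = (15 − 5) − 10 = 0, and ∂_2 has invariant factor 2 > 1, so H_1 = Z/2Z.
  H_2: rank ker ∂_2 − rank ∂_3 = (10 − 10) − 0 = 0, and there is no ∂_3, so H_2 = 0.

As a check, the Euler characteristic is 8 − 15 + 10 = 3, which agrees with 3 − 0 + 0 = 3.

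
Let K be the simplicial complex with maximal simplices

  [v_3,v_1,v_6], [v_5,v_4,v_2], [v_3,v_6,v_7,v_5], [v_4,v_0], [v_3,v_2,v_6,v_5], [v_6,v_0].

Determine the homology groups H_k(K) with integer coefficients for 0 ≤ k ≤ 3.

H_0 = Z,  H_1 = Z,  H_2 = 0,  H_3 = 0.

We work with the vertex ordering v_0 < v_1 < v_2 < v_3 < v_4 < v_5 < v_6 < v_7. The simplices of K, each written with vertices in increasing order, are:

  0-simplices (8): [v_0], [v_1], [v_2], [v_3], [v_4], [v_5], [v_6], [v_7]
  1-simplices (15): (15 of them)
  2-simplices (9): [v_1,v_3,v_6], [v_2,v_3,v_5], [v_2,v_3,v_6], [v_2,v_4,v_5], [v_2,v_5,v_6], [v_3,v_5,v_6], [v_3,v_5,v_7], [v_3,v_6,v_7], [v_5,v_6,v_7]
  3-simplices (2): [v_2,v_3,v_5,v_6], [v_3,v_5,v_6,v_7]

Hence C_0 ≅ Z^8, C_1 ≅ Z^15, C_2 ≅ Z^9, C_3 ≅ Z^2.

Boundary ∂_1: C_1 → C_0 maps an edge to its endpoints' difference, ∂[p,q] = q − p. For instance
  ∂[v_1,v_6] = [v_6] − [v_1].
The resulting 8×15 matrix has rank 7, and its Smith normal form has invariant factors (1,1,1,1,1,1,1).

Boundary ∂_2: C_2 → C_1 acts by ∂[p,q,r] = [q,r] − [p,r] + [p,q]. For instance
  ∂[v_3,v_5,v_7] = [v_5,v_7] − [v_3,v_7] + [v_3,v_5],
  ∂[v_2,v_5,v_6] = [v_5,v_6] − [v_2,v_6] + [v_2,v_5].
This gives a 15×9 integer matrix of rank 7; reducing to Smith normal form yields diagonal entries (1,1,1,1,1,1,1).

Boundary ∂_3: C_3 → C_2 sends each 3-simplex σ to the alternating sum Σ_i (−1)^i (σ with its i-th vertex removed). For instance
  ∂[v_2,v_3,v_5,v_6] = [v_3,v_5,v_6] − [v_2,v_5,v_6] + [v_2,v_3,v_6] − [v_2,v_3,v_5],
  ∂[v_3,v_5,v_6,v_7] = [v_5,v_6,v_7] − [v_3,v_6,v_7] + [v_3,v_5,v_7] − [v_3,v_5,v_6].
The 9×2 boundary matrix has rank 2 and Smith normal form diag(1,1).

From H_k ≅ ker(∂_k) / im(∂_{k+1}) we obtain:

  H_0: rank C_0 − rank ∂_1 = 8 − 7 = 1, and the invariant factors of ∂_1 are all 1, so H_0 ≅ Z.
  H_1: rank ker ∂_1 − rank ∂_2 = (15 − 7) − 7 = 1, and the invariant factors of ∂_2 are all 1, so H_1 ≅ Z.
  H_2: rank ker ∂_2 − rank ∂_3 = (9 − 7) − 2 = 0, and the invariant factors of ∂_3 are all 1, so H_2 ≅ 0.
  H_3: rank ker ∂_3 − rank ∂_4 = (2 − 2) − 0 = 0, and there is no ∂_4, so H_3 ≅ 0.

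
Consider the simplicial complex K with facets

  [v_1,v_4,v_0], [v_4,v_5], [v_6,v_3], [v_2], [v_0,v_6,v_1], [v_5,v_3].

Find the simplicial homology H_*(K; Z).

We work with the vertex ordering v_0 < v_1 < v_2 < v_3 < v_4 < v_5 < v_6. The simplices of K, each written with vertices in increasing order, are:

  0-simplices (7): [v_0], [v_1], [v_2], [v_3], [v_4], [v_5], [v_6]
  1-simplices (8): [v_0,v_1], [v_0,v_4], [v_0,v_6], [v_1,v_4], [v_1,v_6], [v_3,v_5], [v_3,v_6], [v_4,v_5]
  2-simplices (2): [v_0,v_1,v_4], [v_0,v_1,v_6]

so the chain groups are C_0 ≅ Z^7, C_1 ≅ Z^8, C_2 ≅ Z^2.

∂_1: C_1 → C_0 maps an edge to its endpoints' difference, ∂[p,q] = q − p. For instance
  ∂[v_0,v_1] = [v_1] − [v_0].
The 7×8 boundary matrix has rank 5 and Smith normal form diag(1,1,1,1,1).

Boundary ∂_2: C_2 → C_1 sends each 2-simplex [p,q,r] to [q,r] − [p,r] + [p,q]. For instance
  ∂[v_0,v_1,v_6] = [v_1,v_6] − [v_0,v_6] + [v_0,v_1],
  ∂[v_0,v_1,v_4] = [v_1,v_4] − [v_0,v_4] + [v_0,v_1].
The resulting 8×2 matrix has rank 2, and its Smith normal form has invariant factors (1,1).

From H_k ≅ ker(∂_k) / im(∂_{k+1}) we obtain:

  H_0: rank C_0 − rank ∂_1 = 7 − 5 = 2, and the invariant factors of ∂_1 are all 1, so H_0 = Z^2.
  H_1: rank ker ∂_1 − rank ∂_2 = (8 − 5) − 2 = 1, and the invariant factors of ∂_2 are all 1, so H_1 = Z.
  H_2: rank ker ∂_2 − rank ∂_3 = (2 − 2) − 0 = 0, and there is no ∂_3, so H_2 = 0.

H_0 = Z^2,  H_1 = Z,  H_2 = 0.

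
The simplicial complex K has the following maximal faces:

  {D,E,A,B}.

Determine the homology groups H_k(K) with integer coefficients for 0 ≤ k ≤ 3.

Order the vertices as A < B < D < E. Listing each simplex with vertices in this order, K has dimension 3 with simplices:

  0-simplices (4): A, B, D, E
  1-simplices (6): AB, AD, AE, BD, BE, DE
  2-simplices (4): ABD, ABE, ADE, BDE
  3-simplices (1): ABDE

giving chain groups C_0 ≅ Z^4, C_1 ≅ Z^6, C_2 ≅ Z^4, C_3 ≅ Z^1.

∂_1: C_1 → C_0 maps an edge to its endpoints' difference, ∂[p,q] = q − p.
The resulting 4×6 matrix has rank 3, and its Smith normal form has invariant factors (1,1,1).

Boundary ∂_2: C_2 → C_1 maps a triangle to the signed sum of its edges. For instance
  ∂BDE = DE − BE + BD,
  ∂ABD = BD − AD + AB.
As a 6×4 matrix over Z this has rank 3, with invariant factors (1,1,1).

∂_3: C_3 → C_2 sends each 3-simplex σ to the alternating sum Σ_i (−1)^i (σ with its i-th vertex removed). For instance
  ∂ABDE = BDE − ADE + ABE − ABD.
This gives a 4×1 integer matrix of rank 1; reducing to Smith normal form yields diagonal entries (1).

Now H_k = ker ∂_k / im ∂_{k+1}, so:

  H_0: rank C_0 − rank ∂_1 = 4 − 3 = 1, and the invariant factors of ∂_1 are all 1, so H_0 = Z.
  H_1: rank ker ∂_1 − rank ∂_2 = (6 − 3) − 3 = 0, and the invariant factors of ∂_2 are all 1, so H_1 = 0.
  H_2: rank ker ∂_2 − rank ∂_3 = (4 − 3) − 1 = 0, and the invariant factors of ∂_3 are all 1, so H_2 = 0.
  H_3: rank ker ∂_3 − rank ∂_4 = (1 − 1) − 0 = 0, and there is no ∂_4, so H_3 = 0.

H_0 ≅ Z,  H_1 = 0,  H_2 = 0,  H_3 = 0.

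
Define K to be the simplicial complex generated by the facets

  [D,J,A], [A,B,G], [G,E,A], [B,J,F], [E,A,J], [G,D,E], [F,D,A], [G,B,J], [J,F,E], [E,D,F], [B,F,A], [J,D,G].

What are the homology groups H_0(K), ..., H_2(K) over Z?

H_0 = Z,  H_1 = Z/2,  H_2 = 0.

Order the vertices as A < B < D < E < F < G < J. Listing each simplex with vertices in this order, K has dimension 2 with simplices:

  0-simplices (7): A, B, D, E, F, G, J
  1-simplices (18): AB, AD, AE, AF, AG, AJ, BF, BG, BJ, DE, DF, DG, DJ, EF, EG, EJ, FJ, GJ
  2-simplices (12): ABF, ABG, ADF, ADJ, AEG, AEJ, BFJ, BGJ, DEF, DEG, DGJ, EFJ

giving chain groups C_0 ≅ Z^7, C_1 ≅ Z^18, C_2 ≅ Z^12.

Boundary ∂_1: C_1 → C_0 maps an edge to its endpoints' difference, ∂[p,q] = q − p. For instance
  ∂EG = G − E.
The resulting 7×18 matrix has rank 6, and its Smith normal form has invariant factors (1,1,1,1,1,1).

Boundary ∂_2: C_2 → C_1 sends each 2-simplex [p,q,r] to [q,r] − [p,r] + [p,q]. For instance
  ∂ADJ = DJ − AJ + AD,
  ∂ADF = DF − AF + AD.
The resulting 18×12 matrix has rank 12, and its Smith normal form has invariant factors (1,1,1,1,1,1,1,1,1,1,1,2).

From H_k ≅ ker(∂_k) / im(∂_{k+1}) we obtain:

  H_0: rank C_0 − rank ∂_1 = 7 − 6 = 1, and the invariant factors of ∂_1 are all 1, so H_0 = Z.
  H_1: rank ker ∂_1 − rank ∂_2 = (18 − 6) − 12 = 0, and ∂_2 has invariant factor 2 > 1, so H_1 = Z/2.
  H_2: rank ker ∂_2 − rank ∂_3 = (12 − 12) − 0 = 0, and there is no ∂_3, so H_2 = 0.

(K is a triangulation of the real projective plane RP^2.)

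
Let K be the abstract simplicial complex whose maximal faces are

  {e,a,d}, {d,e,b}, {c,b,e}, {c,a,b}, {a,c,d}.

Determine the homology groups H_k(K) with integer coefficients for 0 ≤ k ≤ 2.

H_0 = Z,  H_1 = Z,  H_2 = 0.

Order the vertices as a < b < c < d < e. Listing each simplex with vertices in this order, K has dimension 2 with simplices:

  0-simplices (5): a, b, c, d, e
  1-simplices (10): ab, ac, ad, ae, bc, bd, be, cd, ce, de
  2-simplices (5): abc, acd, ade, bce, bde

so the chain groups are C_0 ≅ Z^5, C_1 ≅ Z^10, C_2 ≅ Z^5.

∂_1: C_1 → C_0 sends each edge [p,q] (with p < q) to q − p. For instance
  ∂cd = d − c.
The resulting 5×10 matrix has rank 4, and its Smith normal form has invariant factors (1,1,1,1).

∂_2: C_2 → C_1 sends each 2-simplex [p,q,r] to [q,r] − [p,r] + [p,q]. For instance
  ∂bde = de − be + bd,
  ∂bce = ce − be + bc.
The resulting 10×5 matrix has rank 5, and its Smith normal form has invariant factors (1,1,1,1,1).

Now H_k = ker ∂_k / im ∂_{k+1}, so:

  H_0: rank C_0 − rank ∂_1 = 5 − 4 = 1, and the invariant factors of ∂_1 are all 1, so H_0 ≅ Z.
  H_1: rank ker ∂_1 − rank ∂_2 = (10 − 4) − 5 = 1, and the invariant factors of ∂_2 are all 1, so H_1 ≅ Z.
  H_2: rank ker ∂_2 − rank ∂_3 = (5 − 5) − 0 = 0, and there is no ∂_3, so H_2 ≅ 0.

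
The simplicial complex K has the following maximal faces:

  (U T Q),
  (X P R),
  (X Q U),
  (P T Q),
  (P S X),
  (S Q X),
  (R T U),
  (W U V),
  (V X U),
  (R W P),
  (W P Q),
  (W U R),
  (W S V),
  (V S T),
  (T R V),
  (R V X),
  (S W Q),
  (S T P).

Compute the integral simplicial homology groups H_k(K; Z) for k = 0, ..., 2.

Fix the vertex order P < Q < R < S < T < U < V < W < X and write every simplex with vertices in increasing order. Then dim K = 2 and the simplices of K are:

  0-simplices (9): P, Q, R, S, T, U, V, W, X
  1-simplices (27): PQ, PR, PS, PT, PW, PX, QS, QT, QU, QW, QX, RT, RU, RV, RW, RX, ST, SV, SW, SX, TU, TV, UV, UW, UX, VW, VX
  2-simplices (18): PQT, PQW, PRW, PRX, PST, PSX, QSW, QSX, QTU, QUX, RTU, RTV, RUW, RVX, STV, SVW, UVW, UVX

giving chain groups C_0 ≅ Z^9, C_1 ≅ Z^27, C_2 ≅ Z^18.

∂_1: C_1 → C_0 is given by ∂[p,q] = [q] − [p].
This gives a 9×27 integer matrix of rank 8; reducing to Smith normal form yields diagonal entries (1,1,1,1,1,1,1,1).

Boundary ∂_2: C_2 → C_1 maps a triangle to the signed sum of its edges. For instance
  ∂QUX = UX − QX + QU,
  ∂UVX = VX − UX + UV.
This gives a 27×18 integer matrix of rank 18; reducing to Smith normal form yields diagonal entries (1,1,1,1,1,1,1,1,1,1,1,1,1,1,1,1,1,2).

Computing H_k = (kernel of ∂_k) / (image of ∂_{k+1}):

  H_0: rank C_0 − rank ∂_1 = 9 − 8 = 1, and the invariant factors of ∂_1 are all 1, so H_0 ≅ Z.
  H_1: rank ker ∂_1 − rank ∂_2 = (27 − 8) − 18 = 1, and ∂_2 has invariant factor 2 > 1, so H_1 ≅ Z ⊕ Z/2Z.
  H_2: rank ker ∂_2 − rank ∂_3 = (18 − 18) − 0 = 0, and there is no ∂_3, so H_2 ≅ 0.

As a check, the Euler characteristic is 9 − 27 + 18 = 0, which agrees with 1 − 1 + 0 = 0.
(K is a triangulation of the Klein bottle.)

H_0 = Z,  H_1 = Z ⊕ Z/2Z,  H_2 = 0.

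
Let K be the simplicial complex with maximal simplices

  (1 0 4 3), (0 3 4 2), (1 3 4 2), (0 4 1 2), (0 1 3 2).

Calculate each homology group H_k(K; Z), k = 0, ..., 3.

Take the total order 0 < 1 < 2 < 3 < 4 on the vertex set. Then K (dimension 3) consists of the simplices:

  0-simplices (5): [0], [1], [2], [3], [4]
  1-simplices (10): [0,1], [0,2], [0,3], [0,4], [1,2], [1,3], [1,4], [2,3], [2,4], [3,4]
  2-simplices (10): [0,1,2], [0,1,3], [0,1,4], [0,2,3], [0,2,4], [0,3,4], [1,2,3], [1,2,4], [1,3,4], [2,3,4]
  3-simplices (5): [0,1,2,3], [0,1,2,4], [0,1,3,4], [0,2,3,4], [1,2,3,4]

Hence C_0 ≅ Z^5, C_1 ≅ Z^10, C_2 ≅ Z^10, C_3 ≅ Z^5.

Boundary ∂_1: C_1 → C_0 sends each edge [p,q] (with p < q) to q − p. For instance
  ∂[1,4] = [4] − [1].
This gives a 5×10 integer matrix of rank 4; reducing to Smith normal form yields diagonal entries (1,1,1,1).

∂_2: C_2 → C_1 maps a triangle to the signed sum of its edges. For instance
  ∂[1,2,3] = [2,3] − [1,3] + [1,2],
  ∂[1,3,4] = [3,4] − [1,4] + [1,3].
As a 10×10 matrix over Z this has rank 6, with invariant factors (1,1,1,1,1,1).

The boundary map ∂_3: C_3 → C_2 sends each 3-simplex σ to the alternating sum Σ_i (−1)^i (σ with its i-th vertex removed). For instance
  ∂[0,2,3,4] = [2,3,4] − [0,3,4] + [0,2,4] − [0,2,3],
  ∂[1,2,3,4] = [2,3,4] − [1,3,4] + [1,2,4] − [1,2,3].
The resulting 10×5 matrix has rank 4, and its Smith normal form has invariant factors (1,1,1,1).

Now H_k = ker ∂_k / im ∂_{k+1}, so:

  H_0: rank C_0 − rank ∂_1 = 5 − 4 = 1, and the invariant factors of ∂_1 are all 1, so H_0 ≅ Z.
  H_1: rank ker ∂_1 − rank ∂_2 = (10 − 4) − 6 = 0, and the invariant factors of ∂_2 are all 1, so H_1 ≅ 0.
  H_2: rank ker ∂_2 − rank ∂_3 = (10 − 6) − 4 = 0, and the invariant factors of ∂_3 are all 1, so H_2 ≅ 0.
  H_3: rank ker ∂_3 − rank ∂_4 = (5 − 4) − 0 = 1, and there is no ∂_4, so H_3 ≅ Z.

H_0 = Z,  H_1 = 0,  H_2 = 0,  H_3 = Z.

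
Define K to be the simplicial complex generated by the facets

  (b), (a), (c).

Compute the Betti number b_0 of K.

b_0 = 3.

Fix the vertex order a < b < c and write every simplex with vertices in increasing order. Then dim K = 0 and the simplices of K are:

  0-simplices (3): a, b, c

Hence C_0 ≅ Z^3.

Reading off H_k = ker ∂_k / im ∂_{k+1}:

  H_0: rank C_0 − rank ∂_1 = 3 − 0 = 3, and there is no ∂_1, so H_0 = Z^3.

Hence the Betti numbers are b_0 = 3.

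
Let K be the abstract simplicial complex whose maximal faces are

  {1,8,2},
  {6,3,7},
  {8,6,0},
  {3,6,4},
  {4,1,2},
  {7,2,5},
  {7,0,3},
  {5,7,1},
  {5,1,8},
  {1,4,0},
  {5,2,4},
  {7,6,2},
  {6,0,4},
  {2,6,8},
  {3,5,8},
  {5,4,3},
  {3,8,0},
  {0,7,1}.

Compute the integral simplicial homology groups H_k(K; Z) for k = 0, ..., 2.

We work with the vertex ordering 0 < 1 < 2 < 3 < 4 < 5 < 6 < 7 < 8. The simplices of K, each written with vertices in increasing order, are:

  0-simplices (9): [0], [1], [2], [3], [4], [5], [6], [7], [8]
  1-simplices (27): (27 of them)
  2-simplices (18): [0,1,4], [0,1,7], [0,3,7], [0,3,8], [0,4,6], [0,6,8], [1,2,4], [1,2,8], [1,5,7], [1,5,8], [2,4,5], [2,5,7], [2,6,7], [2,6,8], [3,4,5], [3,4,6], [3,5,8], [3,6,7]

so the chain groups are C_0 ≅ Z^9, C_1 ≅ Z^27, C_2 ≅ Z^18.

Boundary ∂_1: C_1 → C_0 maps an edge to its endpoints' difference, ∂[p,q] = q − p.
The 9×27 boundary matrix has rank 8 and Smith normal form diag(1,1,1,1,1,1,1,1).

The boundary map ∂_2: C_2 → C_1 sends each 2-simplex [p,q,r] to [q,r] − [p,r] + [p,q]. For instance
  ∂[3,5,8] = [5,8] − [3,8] + [3,5],
  ∂[0,4,6] = [4,6] − [0,6] + [0,4].
As a 27×18 matrix over Z this has rank 18, with invariant factors (1,1,1,1,1,1,1,1,1,1,1,1,1,1,1,1,1,2).

Now H_k = ker ∂_k / im ∂_{k+1}, so:

  H_0: rank C_0 − rank ∂_1 = 9 − 8 = 1, and the invariant factors of ∂_1 are all 1, so H_0 ≅ Z.
  H_1: rank ker ∂_1 − rank ∂_2 = (27 − 8) − 18 = 1, and ∂_2 has invariant factor 2 > 1, so H_1 ≅ Z × Z/2.
  H_2: rank ker ∂_2 − rank ∂_3 = (18 − 18) − 0 = 0, and there is no ∂_3, so H_2 ≅ 0.

H_0 = Z,  H_1 = Z × Z/2,  H_2 = 0.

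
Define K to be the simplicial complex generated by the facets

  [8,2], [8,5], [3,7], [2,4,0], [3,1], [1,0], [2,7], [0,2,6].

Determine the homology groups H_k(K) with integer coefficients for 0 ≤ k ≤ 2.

H_0 ≅ Z,  H_1 ≅ Z,  H_2 = 0.

Order the vertices as 0 < 1 < 2 < 3 < 4 < 5 < 6 < 7 < 8. Listing each simplex with vertices in this order, K has dimension 2 with simplices:

  0-simplices (9): [0], [1], [2], [3], [4], [5], [6], [7], [8]
  1-simplices (11): [0,1], [0,2], [0,4], [0,6], [1,3], [2,4], [2,6], [2,7], [2,8], [3,7], [5,8]
  2-simplices (2): [0,2,4], [0,2,6]

giving chain groups C_0 ≅ Z^9, C_1 ≅ Z^11, C_2 ≅ Z^2.

The boundary map ∂_1: C_1 → C_0 maps an edge to its endpoints' difference, ∂[p,q] = q − p.
This gives a 9×11 integer matrix of rank 8; reducing to Smith normal form yields diagonal entries (1,1,1,1,1,1,1,1).

Boundary ∂_2: C_2 → C_1 sends each 2-simplex [p,q,r] to [q,r] − [p,r] + [p,q]. For instance
  ∂[0,2,4] = [2,4] − [0,4] + [0,2],
  ∂[0,2,6] = [2,6] − [0,6] + [0,2].
As a 11×2 matrix over Z this has rank 2, with invariant factors (1,1).

Now H_k = ker ∂_k / im ∂_{k+1}, so:

  H_0: rank C_0 − rank ∂_1 = 9 − 8 = 1, and the invariant factors of ∂_1 are all 1, so H_0 = Z.
  H_1: rank ker ∂_1 − rank ∂_2 = (11 − 8) − 2 = 1, and the invariant factors of ∂_2 are all 1, so H_1 = Z.
  H_2: rank ker ∂_2 − rank ∂_3 = (2 − 2) − 0 = 0, and there is no ∂_3, so H_2 = 0.

As a check, the Euler characteristic is 9 − 11 + 2 = 0, which agrees with 1 − 1 + 0 = 0.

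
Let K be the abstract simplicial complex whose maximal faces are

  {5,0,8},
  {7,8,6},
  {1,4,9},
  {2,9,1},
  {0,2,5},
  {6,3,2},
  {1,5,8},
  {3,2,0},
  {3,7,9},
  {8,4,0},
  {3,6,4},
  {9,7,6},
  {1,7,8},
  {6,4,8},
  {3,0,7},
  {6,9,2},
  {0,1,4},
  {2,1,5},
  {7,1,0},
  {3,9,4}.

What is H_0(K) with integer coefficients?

H_0 ≅ Z.

We work with the vertex ordering 0 < 1 < 2 < 3 < 4 < 5 < 6 < 7 < 8 < 9. The simplices of K, each written with vertices in increasing order, are:

  0-simplices (10): [0], [1], [2], [3], [4], [5], [6], [7], [8], [9]
  1-simplices (30): (30 of them)
  2-simplices (20): (20 of them)

giving chain groups C_0 ≅ Z^10, C_1 ≅ Z^30, C_2 ≅ Z^20.

∂_1: C_1 → C_0 is given by ∂[p,q] = [q] − [p]. For instance
  ∂[3,6] = [6] − [3].
The 10×30 boundary matrix has rank 9 and Smith normal form diag(1,1,1,1,1,1,1,1,1).

The boundary map ∂_2: C_2 → C_1 maps a triangle to the signed sum of its edges. For instance
  ∂[0,1,4] = [1,4] − [0,4] + [0,1],
  ∂[6,7,9] = [7,9] − [6,9] + [6,7].
As a 30×20 matrix over Z this has rank 20, with invariant factors (1,1,1,1,1,1,1,1,1,1,1,1,1,1,1,1,1,1,1,2).

Reading off H_k = ker ∂_k / im ∂_{k+1}:

  H_0: rank C_0 − rank ∂_1 = 10 − 9 = 1, and the invariant factors of ∂_1 are all 1, so H_0 ≅ Z.

(K is a triangulation of the Klein bottle.)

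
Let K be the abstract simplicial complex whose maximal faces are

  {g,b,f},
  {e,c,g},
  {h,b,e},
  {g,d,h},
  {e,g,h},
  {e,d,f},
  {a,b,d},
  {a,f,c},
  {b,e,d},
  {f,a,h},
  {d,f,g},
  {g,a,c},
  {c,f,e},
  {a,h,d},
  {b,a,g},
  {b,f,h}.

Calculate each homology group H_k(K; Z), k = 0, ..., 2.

K has 8 vertices, 24 edges, 16 triangles.
rank ∂_0 = 0, rank ∂_1 = 7 ⇒ b_0 = 8 − 0 − 7 = 1; all invariant factors of ∂_1 are 1 so no torsion. So H_0 = Z.
rank ∂_1 = 7, rank ∂_2 = 15 ⇒ b_1 = 24 − 7 − 15 = 2; all invariant factors of ∂_2 are 1 so no torsion. So H_1 = Z^2.
rank ∂_2 = 15, rank ∂_3 = 0 ⇒ b_2 = 16 − 15 − 0 = 1. So H_2 = Z.

H_0 ≅ Z,  H_1 ≅ Z^2,  H_2 ≅ Z.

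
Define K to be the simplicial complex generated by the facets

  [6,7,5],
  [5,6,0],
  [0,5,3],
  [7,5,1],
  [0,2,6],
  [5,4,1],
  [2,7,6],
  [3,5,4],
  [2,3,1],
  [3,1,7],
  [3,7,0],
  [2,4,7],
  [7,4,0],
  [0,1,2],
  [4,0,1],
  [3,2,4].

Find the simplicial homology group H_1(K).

Take the total order 0 < 1 < 2 < 3 < 4 < 5 < 6 < 7 on the vertex set. Then K (dimension 2) consists of the simplices:

  0-simplices (8): [0], [1], [2], [3], [4], [5], [6], [7]
  1-simplices (24): (24 of them)
  2-simplices (16): [0,1,2], [0,1,4], [0,2,6], [0,3,5], [0,3,7], [0,4,7], [0,5,6], [1,2,3], [1,3,7], [1,4,5], [1,5,7], [2,3,4], [2,4,7], [2,6,7], [3,4,5], [5,6,7]

so the chain groups are C_0 ≅ Z^8, C_1 ≅ Z^24, C_2 ≅ Z^16.

The boundary map ∂_1: C_1 → C_0 maps an edge to its endpoints' difference, ∂[p,q] = q − p.
The resulting 8×24 matrix has rank 7, and its Smith normal form has invariant factors (1,1,1,1,1,1,1).

The boundary map ∂_2: C_2 → C_1 maps a triangle to the signed sum of its edges. For instance
  ∂[1,5,7] = [5,7] − [1,7] + [1,5],
  ∂[1,3,7] = [3,7] − [1,7] + [1,3].
As a 24×16 matrix over Z this has rank 15, with invariant factors (1,1,1,1,1,1,1,1,1,1,1,1,1,1,1).

Computing H_k = (kernel of ∂_k) / (image of ∂_{k+1}):

  H_1: rank ker ∂_1 − rank ∂_2 = (24 − 7) − 15 = 2, and the invariant factors of ∂_2 are all 1, so H_1 = Z^2.

(K is a triangulation of the torus T^2.)

H_1 = Z^2.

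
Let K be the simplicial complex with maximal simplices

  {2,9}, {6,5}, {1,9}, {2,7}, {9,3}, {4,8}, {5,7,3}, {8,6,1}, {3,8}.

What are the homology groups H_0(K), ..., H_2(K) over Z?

Take the total order 1 < 2 < 3 < 4 < 5 < 6 < 7 < 8 < 9 on the vertex set. Then K (dimension 2) consists of the simplices:

  0-simplices (9): [1], [2], [3], [4], [5], [6], [7], [8], [9]
  1-simplices (13): [1,6], [1,8], [1,9], [2,7], [2,9], [3,5], [3,7], [3,8], [3,9], [4,8], [5,6], [5,7], [6,8]
  2-simplices (2): [1,6,8], [3,5,7]

so the chain groups are C_0 ≅ Z^9, C_1 ≅ Z^13, C_2 ≅ Z^2.

The boundary map ∂_1: C_1 → C_0 sends each edge [p,q] (with p < q) to q − p.
The resulting 9×13 matrix has rank 8, and its Smith normal form has invariant factors (1,1,1,1,1,1,1,1).

Boundary ∂_2: C_2 → C_1 maps a triangle to the signed sum of its edges. For instance
  ∂[3,5,7] = [5,7] − [3,7] + [3,5],
  ∂[1,6,8] = [6,8] − [1,8] + [1,6].
As a 13×2 matrix over Z this has rank 2, with invariant factors (1,1).

From H_k ≅ ker(∂_k) / im(∂_{k+1}) we obtain:

  H_0: rank C_0 − rank ∂_1 = 9 − 8 = 1, and the invariant factors of ∂_1 are all 1, so H_0 = Z.
  H_1: rank ker ∂_1 − rank ∂_2 = (13 − 8) − 2 = 3, and the invariant factors of ∂_2 are all 1, so H_1 = Z^3.
  H_2: rank ker ∂_2 − rank ∂_3 = (2 − 2) − 0 = 0, and there is no ∂_3, so H_2 = 0.

H_0 = Z,  H_1 = Z^3,  H_2 = 0.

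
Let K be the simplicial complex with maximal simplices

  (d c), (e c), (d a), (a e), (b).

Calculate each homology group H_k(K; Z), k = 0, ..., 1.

H_0 ≅ Z^2,  H_1 ≅ Z.

Fix the vertex order a < b < c < d < e and write every simplex with vertices in increasing order. Then dim K = 1 and the simplices of K are:

  0-simplices (5): a, b, c, d, e
  1-simplices (4): ad, ae, cd, ce

giving chain groups C_0 ≅ Z^5, C_1 ≅ Z^4.

Boundary ∂_1: C_1 → C_0 sends each edge [p,q] (with p < q) to q − p. For instance
  ∂ad = d − a.
As a 5×4 matrix over Z this has rank 3, with invariant factors (1,1,1).

Now H_k = ker ∂_k / im ∂_{k+1}, so:

  H_0: rank C_0 − rank ∂_1 = 5 − 3 = 2, and the invariant factors of ∂_1 are all 1, so H_0 = Z^2.
  H_1: rank ker ∂_1 − rank ∂_2 = (4 − 3) − 0 = 1, and there is no ∂_2, so H_1 = Z.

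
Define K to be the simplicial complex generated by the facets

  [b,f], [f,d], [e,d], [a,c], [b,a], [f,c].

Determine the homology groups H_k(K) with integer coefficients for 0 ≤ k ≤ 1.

Order the vertices as a < b < c < d < e < f. Listing each simplex with vertices in this order, K has dimension 1 with simplices:

  0-simplices (6): a, b, c, d, e, f
  1-simplices (6): ab, ac, bf, cf, de, df

giving chain groups C_0 ≅ Z^6, C_1 ≅ Z^6.

Boundary ∂_1: C_1 → C_0 sends each edge [p,q] (with p < q) to q − p.
The resulting 6×6 matrix has rank 5, and its Smith normal form has invariant factors (1,1,1,1,1).

Now H_k = ker ∂_k / im ∂_{k+1}, so:

  H_0: rank C_0 − rank ∂_1 = 6 − 5 = 1, and the invariant factors of ∂_1 are all 1, so H_0 = Z.
  H_1: rank ker ∂_1 − rank ∂_2 = (6 − 5) − 0 = 1, and there is no ∂_2, so H_1 = Z.

As a check, the Euler characteristic is 6 − 6 = 0, which agrees with 1 − 1 = 0.

H_0 ≅ Z,  H_1 ≅ Z.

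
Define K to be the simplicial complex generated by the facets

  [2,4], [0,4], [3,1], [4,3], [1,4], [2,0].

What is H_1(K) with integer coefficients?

Fix the vertex order 0 < 1 < 2 < 3 < 4 and write every simplex with vertices in increasing order. Then dim K = 1 and the simplices of K are:

  0-simplices (5): [0], [1], [2], [3], [4]
  1-simplices (6): [0,2], [0,4], [1,3], [1,4], [2,4], [3,4]

Hence C_0 ≅ Z^5, C_1 ≅ Z^6.

Boundary ∂_1: C_1 → C_0 maps an edge to its endpoints' difference, ∂[p,q] = q − p. For instance
  ∂[1,3] = [3] − [1].
This gives a 5×6 integer matrix of rank 4; reducing to Smith normal form yields diagonal entries (1,1,1,1).

Now H_k = ker ∂_k / im ∂_{k+1}, so:

  H_1: rank ker ∂_1 − rank ∂_2 = (6 − 4) − 0 = 2, and there is no ∂_2, so H_1 ≅ Z^2.

(K is a triangulation of a wedge of 2 circles.)

H_1 ≅ Z^2.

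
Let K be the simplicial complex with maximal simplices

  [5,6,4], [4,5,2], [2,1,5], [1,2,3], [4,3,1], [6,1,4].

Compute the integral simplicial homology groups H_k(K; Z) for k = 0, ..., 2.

We work with the vertex ordering 1 < 2 < 3 < 4 < 5 < 6. The simplices of K, each written with vertices in increasing order, are:

  0-simplices (6): [1], [2], [3], [4], [5], [6]
  1-simplices (12): [1,2], [1,3], [1,4], [1,5], [1,6], [2,3], [2,4], [2,5], [3,4], [4,5], [4,6], [5,6]
  2-simplices (6): [1,2,3], [1,2,5], [1,3,4], [1,4,6], [2,4,5], [4,5,6]

giving chain groups C_0 ≅ Z^6, C_1 ≅ Z^12, C_2 ≅ Z^6.

The boundary map ∂_1: C_1 → C_0 sends each edge [p,q] (with p < q) to q − p.
This gives a 6×12 integer matrix of rank 5; reducing to Smith normal form yields diagonal entries (1,1,1,1,1).

Boundary ∂_2: C_2 → C_1 maps a triangle to the signed sum of its edges. For instance
  ∂[1,2,3] = [2,3] − [1,3] + [1,2],
  ∂[4,5,6] = [5,6] − [4,6] + [4,5].
The resulting 12×6 matrix has rank 6, and its Smith normal form has invariant factors (1,1,1,1,1,1).

Computing H_k = (kernel of ∂_k) / (image of ∂_{k+1}):

  H_0: rank C_0 − rank ∂_1 = 6 − 5 = 1, and the invariant factors of ∂_1 are all 1, so H_0 = Z.
  H_1: rank ker ∂_1 − rank ∂_2 = (12 − 5) − 6 = 1, and the invariant factors of ∂_2 are all 1, so H_1 = Z.
  H_2: rank ker ∂_2 − rank ∂_3 = (6 − 6) − 0 = 0, and there is no ∂_3, so H_2 = 0.

H_0 ≅ Z,  H_1 ≅ Z,  H_2 = 0.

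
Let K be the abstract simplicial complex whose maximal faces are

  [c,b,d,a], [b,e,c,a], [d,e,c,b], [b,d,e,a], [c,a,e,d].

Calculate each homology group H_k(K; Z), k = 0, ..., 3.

H_0 = Z,  H_1 = 0,  H_2 = 0,  H_3 = Z.

Take the total order a < b < c < d < e on the vertex set. Then K (dimension 3) consists of the simplices:

  0-simplices (5): a, b, c, d, e
  1-simplices (10): ab, ac, ad, ae, bc, bd, be, cd, ce, de
  2-simplices (10): abc, abd, abe, acd, ace, ade, bcd, bce, bde, cde
  3-simplices (5): abcd, abce, abde, acde, bcde

giving chain groups C_0 ≅ Z^5, C_1 ≅ Z^10, C_2 ≅ Z^10, C_3 ≅ Z^5.

The boundary map ∂_1: C_1 → C_0 sends each edge [p,q] (with p < q) to q − p. For instance
  ∂ae = e − a.
The resulting 5×10 matrix has rank 4, and its Smith normal form has invariant factors (1,1,1,1).

Boundary ∂_2: C_2 → C_1 acts by ∂[p,q,r] = [q,r] − [p,r] + [p,q]. For instance
  ∂cde = de − ce + cd,
  ∂ade = de − ae + ad.
As a 10×10 matrix over Z this has rank 6, with invariant factors (1,1,1,1,1,1).

∂_3: C_3 → C_2 sends each 3-simplex σ to the alternating sum Σ_i (−1)^i (σ with its i-th vertex removed). For instance
  ∂acde = cde − ade + ace − acd,
  ∂bcde = cde − bde + bce − bcd.
The 10×5 boundary matrix has rank 4 and Smith normal form diag(1,1,1,1).

Reading off H_k = ker ∂_k / im ∂_{k+1}:

  H_0: rank C_0 − rank ∂_1 = 5 − 4 = 1, and the invariant factors of ∂_1 are all 1, so H_0 = Z.
  H_1: rank ker ∂_1 − rank ∂_2 = (10 − 4) − 6 = 0, and the invariant factors of ∂_2 are all 1, so H_1 = 0.
  H_2: rank ker ∂_2 − rank ∂_3 = (10 − 6) − 4 = 0, and the invariant factors of ∂_3 are all 1, so H_2 = 0.
  H_3: rank ker ∂_3 − rank ∂_4 = (5 − 4) − 0 = 1, and there is no ∂_4, so H_3 = Z.

As a check, the Euler characteristic is 5 − 10 + 10 − 5 = 0, which agrees with 1 − 0 + 0 − 1 = 0.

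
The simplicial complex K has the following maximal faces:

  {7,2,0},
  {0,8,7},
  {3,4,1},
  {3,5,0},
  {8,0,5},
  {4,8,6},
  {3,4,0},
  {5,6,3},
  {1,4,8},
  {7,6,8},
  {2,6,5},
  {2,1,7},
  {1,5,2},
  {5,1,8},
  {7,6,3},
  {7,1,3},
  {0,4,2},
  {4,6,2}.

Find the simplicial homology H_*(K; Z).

H_0 ≅ Z,  H_1 ≅ Z^2,  H_2 ≅ Z.

Fix the vertex order 0 < 1 < 2 < 3 < 4 < 5 < 6 < 7 < 8 and write every simplex with vertices in increasing order. Then dim K = 2 and the simplices of K are:

  0-simplices (9): [0], [1], [2], [3], [4], [5], [6], [7], [8]
  1-simplices (27): (27 of them)
  2-simplices (18): [0,2,4], [0,2,7], [0,3,4], [0,3,5], [0,5,8], [0,7,8], [1,2,5], [1,2,7], [1,3,4], [1,3,7], [1,4,8], [1,5,8], [2,4,6], [2,5,6], [3,5,6], [3,6,7], [4,6,8], [6,7,8]

so the chain groups are C_0 ≅ Z^9, C_1 ≅ Z^27, C_2 ≅ Z^18.

The boundary map ∂_1: C_1 → C_0 sends each edge [p,q] (with p < q) to q − p.
The 9×27 boundary matrix has rank 8 and Smith normal form diag(1,1,1,1,1,1,1,1).

Boundary ∂_2: C_2 → C_1 sends each 2-simplex [p,q,r] to [q,r] − [p,r] + [p,q]. For instance
  ∂[1,4,8] = [4,8] − [1,8] + [1,4],
  ∂[4,6,8] = [6,8] − [4,8] + [4,6].
As a 27×18 matrix over Z this has rank 17, with invariant factors (1,1,1,1,1,1,1,1,1,1,1,1,1,1,1,1,1).

Reading off H_k = ker ∂_k / im ∂_{k+1}:

  H_0: rank C_0 − rank ∂_1 = 9 − 8 = 1, and the invariant factors of ∂_1 are all 1, so H_0 = Z.
  H_1: rank ker ∂_1 − rank ∂_2 = (27 − 8) − 17 = 2, and the invariant factors of ∂_2 are all 1, so H_1 = Z^2.
  H_2: rank ker ∂_2 − rank ∂_3 = (18 − 17) − 0 = 1, and there is no ∂_3, so H_2 = Z.

As a check, the Euler characteristic is 9 − 27 + 18 = 0, which agrees with 1 − 2 + 1 = 0.
(K is a triangulation of the torus T^2.)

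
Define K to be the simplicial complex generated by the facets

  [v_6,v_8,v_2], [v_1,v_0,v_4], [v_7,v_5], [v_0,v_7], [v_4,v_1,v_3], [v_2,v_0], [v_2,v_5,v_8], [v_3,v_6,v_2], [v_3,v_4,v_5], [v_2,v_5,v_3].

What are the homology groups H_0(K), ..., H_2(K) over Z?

H_0 = Z,  H_1 = Z^2,  H_2 = 0.

K has 9 vertices, 17 edges, 7 triangles.
rank ∂_0 = 0, rank ∂_1 = 8 ⇒ b_0 = 9 − 0 − 8 = 1; all invariant factors of ∂_1 are 1 so no torsion. So H_0 = Z.
rank ∂_1 = 8, rank ∂_2 = 7 ⇒ b_1 = 17 − 8 − 7 = 2; all invariant factors of ∂_2 are 1 so no torsion. So H_1 = Z^2.
rank ∂_2 = 7, rank ∂_3 = 0 ⇒ b_2 = 7 − 7 − 0 = 0. So H_2 = 0.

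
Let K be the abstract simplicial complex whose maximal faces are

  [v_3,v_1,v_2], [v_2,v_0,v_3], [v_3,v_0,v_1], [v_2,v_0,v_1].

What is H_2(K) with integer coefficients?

We work with the vertex ordering v_0 < v_1 < v_2 < v_3. The simplices of K, each written with vertices in increasing order, are:

  0-simplices (4): [v_0], [v_1], [v_2], [v_3]
  1-simplices (6): [v_0,v_1], [v_0,v_2], [v_0,v_3], [v_1,v_2], [v_1,v_3], [v_2,v_3]
  2-simplices (4): [v_0,v_1,v_2], [v_0,v_1,v_3], [v_0,v_2,v_3], [v_1,v_2,v_3]

Hence C_0 ≅ Z^4, C_1 ≅ Z^6, C_2 ≅ Z^4.

∂_1: C_1 → C_0 is given by ∂[p,q] = [q] − [p]. For instance
  ∂[v_0,v_3] = [v_3] − [v_0].
As a 4×6 matrix over Z this has rank 3, with invariant factors (1,1,1).

The boundary map ∂_2: C_2 → C_1 acts by ∂[p,q,r] = [q,r] − [p,r] + [p,q]. For instance
  ∂[v_0,v_2,v_3] = [v_2,v_3] − [v_0,v_3] + [v_0,v_2],
  ∂[v_1,v_2,v_3] = [v_2,v_3] − [v_1,v_3] + [v_1,v_2].
The resulting 6×4 matrix has rank 3, and its Smith normal form has invariant factors (1,1,1).

From H_k ≅ ker(∂_k) / im(∂_{k+1}) we obtain:

  H_2: rank ker ∂_2 − rank ∂_3 = (4 − 3) − 0 = 1, and there is no ∂_3, so H_2 ≅ Z.

(K is a triangulation of the 2-sphere S^2.)

H_2 = Z.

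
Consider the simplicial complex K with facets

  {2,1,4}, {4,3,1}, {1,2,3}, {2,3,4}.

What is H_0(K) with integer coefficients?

H_0 ≅ Z.

Take the total order 1 < 2 < 3 < 4 on the vertex set. Then K (dimension 2) consists of the simplices:

  0-simplices (4): [1], [2], [3], [4]
  1-simplices (6): [1,2], [1,3], [1,4], [2,3], [2,4], [3,4]
  2-simplices (4): [1,2,3], [1,2,4], [1,3,4], [2,3,4]

so the chain groups are C_0 ≅ Z^4, C_1 ≅ Z^6, C_2 ≅ Z^4.

∂_1: C_1 → C_0 maps an edge to its endpoints' difference, ∂[p,q] = q − p.
This gives a 4×6 integer matrix of rank 3; reducing to Smith normal form yields diagonal entries (1,1,1).

Boundary ∂_2: C_2 → C_1 acts by ∂[p,q,r] = [q,r] − [p,r] + [p,q]. For instance
  ∂[2,3,4] = [3,4] − [2,4] + [2,3],
  ∂[1,2,3] = [2,3] − [1,3] + [1,2].
The resulting 6×4 matrix has rank 3, and its Smith normal form has invariant factors (1,1,1).

Computing H_k = (kernel of ∂_k) / (image of ∂_{k+1}):

  H_0: rank C_0 − rank ∂_1 = 4 − 3 = 1, and the invariant factors of ∂_1 are all 1, so H_0 ≅ Z.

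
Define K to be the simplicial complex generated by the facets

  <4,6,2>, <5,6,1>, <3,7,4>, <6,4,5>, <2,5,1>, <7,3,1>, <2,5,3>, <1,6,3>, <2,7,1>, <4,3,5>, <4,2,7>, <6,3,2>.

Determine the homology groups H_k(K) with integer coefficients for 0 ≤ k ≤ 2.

We work with the vertex ordering 1 < 2 < 3 < 4 < 5 < 6 < 7. The simplices of K, each written with vertices in increasing order, are:

  0-simplices (7): [1], [2], [3], [4], [5], [6], [7]
  1-simplices (18): [1,2], [1,3], [1,5], [1,6], [1,7], [2,3], [2,4], [2,5], [2,6], [2,7], [3,4], [3,5], [3,6], [3,7], [4,5], [4,6], [4,7], [5,6]
  2-simplices (12): [1,2,5], [1,2,7], [1,3,6], [1,3,7], [1,5,6], [2,3,5], [2,3,6], [2,4,6], [2,4,7], [3,4,5], [3,4,7], [4,5,6]

Hence C_0 ≅ Z^7, C_1 ≅ Z^18, C_2 ≅ Z^12.

∂_1: C_1 → C_0 maps an edge to its endpoints' difference, ∂[p,q] = q − p. For instance
  ∂[2,3] = [3] − [2].
As a 7×18 matrix over Z this has rank 6, with invariant factors (1,1,1,1,1,1).

The boundary map ∂_2: C_2 → C_1 maps a triangle to the signed sum of its edges. For instance
  ∂[4,5,6] = [5,6] − [4,6] + [4,5],
  ∂[1,5,6] = [5,6] − [1,6] + [1,5].
The resulting 18×12 matrix has rank 12, and its Smith normal form has invariant factors (1,1,1,1,1,1,1,1,1,1,1,2).

Now H_k = ker ∂_k / im ∂_{k+1}, so:

  H_0: rank C_0 − rank ∂_1 = 7 − 6 = 1, and the invariant factors of ∂_1 are all 1, so H_0 = Z.
  H_1: rank ker ∂_1 − rank ∂_2 = (18 − 6) − 12 = 0, and ∂_2 has invariant factor 2 > 1, so H_1 = Z/2.
  H_2: rank ker ∂_2 − rank ∂_3 = (12 − 12) − 0 = 0, and there is no ∂_3, so H_2 = 0.

As a check, the Euler characteristic is 7 − 18 + 12 = 1, which agrees with 1 − 0 + 0 = 1.
(K is a triangulation of the real projective plane RP^2.)

H_0 ≅ Z,  H_1 ≅ Z/2,  H_2 = 0.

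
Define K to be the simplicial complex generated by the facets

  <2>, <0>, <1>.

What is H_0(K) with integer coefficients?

H_0 = Z^3.

Order the vertices as 0 < 1 < 2. Listing each simplex with vertices in this order, K has dimension 0 with simplices:

  0-simplices (3): [0], [1], [2]

giving chain groups C_0 ≅ Z^3.

Reading off H_k = ker ∂_k / im ∂_{k+1}:

  H_0: rank C_0 − rank ∂_1 = 3 − 0 = 3, and there is no ∂_1, so H_0 ≅ Z^3.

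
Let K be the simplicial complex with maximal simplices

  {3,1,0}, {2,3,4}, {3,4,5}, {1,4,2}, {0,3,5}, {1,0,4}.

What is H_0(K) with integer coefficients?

Order the vertices as 0 < 1 < 2 < 3 < 4 < 5. Listing each simplex with vertices in this order, K has dimension 2 with simplices:

  0-simplices (6): [0], [1], [2], [3], [4], [5]
  1-simplices (12): [0,1], [0,3], [0,4], [0,5], [1,2], [1,3], [1,4], [2,3], [2,4], [3,4], [3,5], [4,5]
  2-simplices (6): [0,1,3], [0,1,4], [0,3,5], [1,2,4], [2,3,4], [3,4,5]

so the chain groups are C_0 ≅ Z^6, C_1 ≅ Z^12, C_2 ≅ Z^6.

∂_1: C_1 → C_0 maps an edge to its endpoints' difference, ∂[p,q] = q − p.
This gives a 6×12 integer matrix of rank 5; reducing to Smith normal form yields diagonal entries (1,1,1,1,1).

∂_2: C_2 → C_1 acts by ∂[p,q,r] = [q,r] − [p,r] + [p,q]. For instance
  ∂[0,3,5] = [3,5] − [0,5] + [0,3],
  ∂[0,1,3] = [1,3] − [0,3] + [0,1].
This gives a 12×6 integer matrix of rank 6; reducing to Smith normal form yields diagonal entries (1,1,1,1,1,1).

Computing H_k = (kernel of ∂_k) / (image of ∂_{k+1}):

  H_0: rank C_0 − rank ∂_1 = 6 − 5 = 1, and the invariant factors of ∂_1 are all 1, so H_0 ≅ Z.

(K is a triangulation of the cylinder S^1 x I.)

H_0 ≅ Z.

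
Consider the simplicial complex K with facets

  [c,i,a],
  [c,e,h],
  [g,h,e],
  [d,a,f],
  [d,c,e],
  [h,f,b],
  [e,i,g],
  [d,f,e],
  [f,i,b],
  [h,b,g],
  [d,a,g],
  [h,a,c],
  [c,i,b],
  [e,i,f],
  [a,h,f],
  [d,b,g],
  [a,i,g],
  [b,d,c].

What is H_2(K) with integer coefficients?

Fix the vertex order a < b < c < d < e < f < g < h < i and write every simplex with vertices in increasing order. Then dim K = 2 and the simplices of K are:

  0-simplices (9): a, b, c, d, e, f, g, h, i
  1-simplices (27): ac, ad, af, ag, ah, ai, bc, bd, bf, bg, bh, bi, cd, ce, ch, ci, de, df, dg, ef, eg, eh, ei, fh, fi, gh, gi
  2-simplices (18): ach, aci, adf, adg, afh, agi, bcd, bci, bdg, bfh, bfi, bgh, cde, ceh, def, efi, egh, egi

so the chain groups are C_0 ≅ Z^9, C_1 ≅ Z^27, C_2 ≅ Z^18.

The boundary map ∂_1: C_1 → C_0 sends each edge [p,q] (with p < q) to q − p. For instance
  ∂bg = g − b.
The 9×27 boundary matrix has rank 8 and Smith normal form diag(1,1,1,1,1,1,1,1).

∂_2: C_2 → C_1 sends each 2-simplex [p,q,r] to [q,r] − [p,r] + [p,q]. For instance
  ∂aci = ci − ai + ac,
  ∂ceh = eh − ch + ce.
This gives a 27×18 integer matrix of rank 17; reducing to Smith normal form yields diagonal entries (1,1,1,1,1,1,1,1,1,1,1,1,1,1,1,1,1).

Now H_k = ker ∂_k / im ∂_{k+1}, so:

  H_2: rank ker ∂_2 − rank ∂_3 = (18 − 17) − 0 = 1, and there is no ∂_3, so H_2 ≅ Z.

(K is a triangulation of the torus T^2.)

H_2 = Z.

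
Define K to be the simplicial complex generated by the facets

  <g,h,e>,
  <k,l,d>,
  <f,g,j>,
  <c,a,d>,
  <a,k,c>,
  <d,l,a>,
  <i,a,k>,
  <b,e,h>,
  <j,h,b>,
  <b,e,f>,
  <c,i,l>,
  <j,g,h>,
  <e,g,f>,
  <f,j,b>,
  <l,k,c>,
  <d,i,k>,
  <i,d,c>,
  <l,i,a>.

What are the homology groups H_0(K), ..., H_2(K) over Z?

H_0 = Z^2,  H_1 = Z/2,  H_2 = Z.

Take the total order a < b < c < d < e < f < g < h < i < j < k < l on the vertex set. Then K (dimension 2) consists of the simplices:

  0-simplices (12): a, b, c, d, e, f, g, h, i, j, k, l
  1-simplices (27): ac, ad, ai, ak, al, be, bf, bh, bj, cd, ci, ck, cl, di, dk, dl, ef, eg, eh, fg, fj, gh, gj, hj, ik, il, kl
  2-simplices (18): acd, ack, adl, aik, ail, bef, beh, bfj, bhj, cdi, cil, ckl, dik, dkl, efg, egh, fgj, ghj

so the chain groups are C_0 ≅ Z^12, C_1 ≅ Z^27, C_2 ≅ Z^18.

Boundary ∂_1: C_1 → C_0 maps an edge to its endpoints' difference, ∂[p,q] = q − p.
The 12×27 boundary matrix has rank 10 and Smith normal form diag(1,1,1,1,1,1,1,1,1,1).

Boundary ∂_2: C_2 → C_1 acts by ∂[p,q,r] = [q,r] − [p,r] + [p,q]. For instance
  ∂adl = dl − al + ad,
  ∂dik = ik − dk + di.
As a 27×18 matrix over Z this has rank 17, with invariant factors (1,1,1,1,1,1,1,1,1,1,1,1,1,1,1,1,2).

From H_k ≅ ker(∂_k) / im(∂_{k+1}) we obtain:

  H_0: rank C_0 − rank ∂_1 = 12 − 10 = 2, and the invariant factors of ∂_1 are all 1, so H_0 ≅ Z^2.
  H_1: rank ker ∂_1 − rank ∂_2 = (27 − 10) − 17 = 0, and ∂_2 has invariant factor 2 > 1, so H_1 ≅ Z/2.
  H_2: rank ker ∂_2 − rank ∂_3 = (18 − 17) − 0 = 1, and there is no ∂_3, so H_2 ≅ Z.

As a check, the Euler characteristic is 12 − 27 + 18 = 3, which agrees with 2 − 0 + 1 = 3.
(K is a triangulation of the disjoint union of the real projective plane RP^2 and the 2-sphere S^2.)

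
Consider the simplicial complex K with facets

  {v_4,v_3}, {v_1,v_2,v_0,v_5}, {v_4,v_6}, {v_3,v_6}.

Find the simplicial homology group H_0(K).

Fix the vertex order v_0 < v_1 < v_2 < v_3 < v_4 < v_5 < v_6 and write every simplex with vertices in increasing order. Then dim K = 3 and the simplices of K are:

  0-simplices (7): [v_0], [v_1], [v_2], [v_3], [v_4], [v_5], [v_6]
  1-simplices (9): [v_0,v_1], [v_0,v_2], [v_0,v_5], [v_1,v_2], [v_1,v_5], [v_2,v_5], [v_3,v_4], [v_3,v_6], [v_4,v_6]
  2-simplices (4): [v_0,v_1,v_2], [v_0,v_1,v_5], [v_0,v_2,v_5], [v_1,v_2,v_5]
  3-simplices (1): [v_0,v_1,v_2,v_5]

Hence C_0 ≅ Z^7, C_1 ≅ Z^9, C_2 ≅ Z^4, C_3 ≅ Z^1.

The boundary map ∂_1: C_1 → C_0 sends each edge [p,q] (with p < q) to q − p. For instance
  ∂[v_0,v_2] = [v_2] − [v_0].
The resulting 7×9 matrix has rank 5, and its Smith normal form has invariant factors (1,1,1,1,1).

Boundary ∂_2: C_2 → C_1 sends each 2-simplex [p,q,r] to [q,r] − [p,r] + [p,q]. For instance
  ∂[v_0,v_1,v_2] = [v_1,v_2] − [v_0,v_2] + [v_0,v_1],
  ∂[v_0,v_2,v_5] = [v_2,v_5] − [v_0,v_5] + [v_0,v_2].
The resulting 9×4 matrix has rank 3, and its Smith normal form has invariant factors (1,1,1).

Boundary ∂_3: C_3 → C_2 sends each 3-simplex σ to the alternating sum Σ_i (−1)^i (σ with its i-th vertex removed). For instance
  ∂[v_0,v_1,v_2,v_5] = [v_1,v_2,v_5] − [v_0,v_2,v_5] + [v_0,v_1,v_5] − [v_0,v_1,v_2].
This gives a 4×1 integer matrix of rank 1; reducing to Smith normal form yields diagonal entries (1).

Now H_k = ker ∂_k / im ∂_{k+1}, so:

  H_0: rank C_0 − rank ∂_1 = 7 − 5 = 2, and the invariant factors of ∂_1 are all 1, so H_0 = Z^2.

H_0 = Z^2.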